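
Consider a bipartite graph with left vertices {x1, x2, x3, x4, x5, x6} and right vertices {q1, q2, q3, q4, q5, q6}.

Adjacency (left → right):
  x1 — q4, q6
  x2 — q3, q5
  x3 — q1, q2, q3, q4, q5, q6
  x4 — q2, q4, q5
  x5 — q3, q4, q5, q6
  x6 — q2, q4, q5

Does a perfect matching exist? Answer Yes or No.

For example, pair x1–q4, x2–q3, x3–q1, x4–q5, x5–q6, x6–q2.
All 6 left vertices are covered.

Yes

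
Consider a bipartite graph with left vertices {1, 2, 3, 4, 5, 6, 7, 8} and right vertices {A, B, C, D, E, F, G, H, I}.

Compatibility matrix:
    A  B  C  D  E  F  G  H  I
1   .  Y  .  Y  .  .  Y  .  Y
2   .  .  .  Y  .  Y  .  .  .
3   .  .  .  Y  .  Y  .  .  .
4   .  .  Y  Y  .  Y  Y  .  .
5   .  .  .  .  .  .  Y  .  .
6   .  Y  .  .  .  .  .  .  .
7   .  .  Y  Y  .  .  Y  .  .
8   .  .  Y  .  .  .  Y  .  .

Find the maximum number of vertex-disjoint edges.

A valid assignment of size 6: 1→I, 2→D, 3→F, 4→C, 5→G, 6→B.
The set {2, 3, 4, 5, 7, 8} has only 4 neighbours ({C, D, F, G}), so by Hall's theorem at most 6 of the 8 left vertices can be matched.

6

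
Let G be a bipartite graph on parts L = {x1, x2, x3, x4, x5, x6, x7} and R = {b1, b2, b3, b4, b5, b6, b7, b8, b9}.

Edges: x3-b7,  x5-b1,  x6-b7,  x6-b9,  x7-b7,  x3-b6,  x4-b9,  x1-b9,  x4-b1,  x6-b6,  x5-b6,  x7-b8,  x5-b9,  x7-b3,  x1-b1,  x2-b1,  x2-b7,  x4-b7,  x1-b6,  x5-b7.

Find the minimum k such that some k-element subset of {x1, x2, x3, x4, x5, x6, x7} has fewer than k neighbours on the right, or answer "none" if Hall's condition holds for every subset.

5

Take S = {x1, x2, x3, x4, x5}. Its neighbourhood is {b1, b6, b7, b9}, so |N(S)| = 4 < |S| = 5.
Every subset of size less than 5 has at least as many neighbours as members, so 5 is the minimum.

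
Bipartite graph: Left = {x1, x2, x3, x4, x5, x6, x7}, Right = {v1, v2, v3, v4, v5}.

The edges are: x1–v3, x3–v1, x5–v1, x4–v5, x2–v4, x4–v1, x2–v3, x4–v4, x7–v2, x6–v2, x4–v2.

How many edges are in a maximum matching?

5

A valid assignment of size 5: x1-v3, x2-v4, x3-v1, x4-v5, x6-v2.
The set {x3, x5, x6, x7} has only 2 neighbours ({v1, v2}), so by Hall's theorem at most 5 of the 7 left vertices can be matched.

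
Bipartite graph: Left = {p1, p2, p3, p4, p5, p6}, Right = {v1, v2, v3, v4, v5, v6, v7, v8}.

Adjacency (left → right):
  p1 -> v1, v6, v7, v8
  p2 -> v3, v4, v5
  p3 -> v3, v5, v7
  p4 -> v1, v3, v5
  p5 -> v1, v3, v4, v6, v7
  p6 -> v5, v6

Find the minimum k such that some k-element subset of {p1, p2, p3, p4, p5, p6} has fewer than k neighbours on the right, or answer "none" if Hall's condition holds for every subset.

A matching saturating every left vertex exists, for instance p1→v7, p2→v4, p3→v3, p4→v5, p5→v1, p6→v6.
By Hall's marriage theorem, this means |N(S)| ≥ |S| for every subset S, so no violating subset exists.

none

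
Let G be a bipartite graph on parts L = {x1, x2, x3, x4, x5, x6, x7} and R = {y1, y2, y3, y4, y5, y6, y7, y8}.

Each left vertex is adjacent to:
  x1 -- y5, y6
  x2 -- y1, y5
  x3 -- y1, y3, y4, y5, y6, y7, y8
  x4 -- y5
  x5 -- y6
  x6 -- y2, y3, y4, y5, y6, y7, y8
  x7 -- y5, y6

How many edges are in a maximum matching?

5

One maximum matching: x1→y6, x2→y1, x3→y3, x4→y5, x6→y7.
The set {x1, x4, x5, x7} has only 2 neighbours ({y5, y6}), so by Hall's theorem at most 5 of the 7 left vertices can be matched.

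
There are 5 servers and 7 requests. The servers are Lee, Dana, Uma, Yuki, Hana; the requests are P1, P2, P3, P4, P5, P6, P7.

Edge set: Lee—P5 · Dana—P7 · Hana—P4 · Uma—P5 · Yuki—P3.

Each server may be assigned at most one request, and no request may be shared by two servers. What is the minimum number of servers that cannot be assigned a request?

For example, pair Lee-P5, Dana-P7, Yuki-P3, Hana-P4.
The set {Lee, Uma} has only 1 neighbour ({P5}), so by Hall's theorem at most 4 of the 5 servers can be matched.
That matches 4 of the 5, leaving 1 unmatched; no matching can do better.

1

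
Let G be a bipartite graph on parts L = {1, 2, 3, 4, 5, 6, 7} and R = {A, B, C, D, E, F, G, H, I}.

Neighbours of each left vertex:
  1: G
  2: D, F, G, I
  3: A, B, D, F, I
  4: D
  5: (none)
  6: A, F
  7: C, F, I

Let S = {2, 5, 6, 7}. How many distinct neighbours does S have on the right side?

The union of neighbours of {2, 5, 6, 7} is {A, C, D, F, G, I}, which has 6 elements.
Since |N(S)| = 6 ≥ |S| = 4, Hall's condition holds for this subset.

6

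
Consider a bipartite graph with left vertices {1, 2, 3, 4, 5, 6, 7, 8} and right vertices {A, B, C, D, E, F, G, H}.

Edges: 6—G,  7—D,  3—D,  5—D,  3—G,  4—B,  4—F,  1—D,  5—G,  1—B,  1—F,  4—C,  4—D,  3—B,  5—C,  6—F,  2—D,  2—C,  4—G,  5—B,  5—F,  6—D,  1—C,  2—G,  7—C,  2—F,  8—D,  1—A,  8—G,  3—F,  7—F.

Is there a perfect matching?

No

The set {2, 3, 4, 5, 6, 7, 8} has only 5 neighbours ({B, C, D, F, G}), so by Hall's theorem at most 6 of the 8 left vertices can be matched.
Hence no matching covers every left vertex.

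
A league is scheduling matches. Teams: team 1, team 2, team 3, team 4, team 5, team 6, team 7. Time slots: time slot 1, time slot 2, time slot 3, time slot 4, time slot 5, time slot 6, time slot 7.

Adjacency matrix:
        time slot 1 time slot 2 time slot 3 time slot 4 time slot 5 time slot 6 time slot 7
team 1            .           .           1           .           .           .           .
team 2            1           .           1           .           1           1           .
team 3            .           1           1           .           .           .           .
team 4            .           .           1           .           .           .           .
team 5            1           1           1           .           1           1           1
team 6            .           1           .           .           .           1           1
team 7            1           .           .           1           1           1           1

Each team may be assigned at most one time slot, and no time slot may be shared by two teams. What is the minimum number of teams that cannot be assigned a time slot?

One maximum matching: team 1–time slot 3, team 2–time slot 1, team 3–time slot 2, team 5–time slot 7, team 6–time slot 6, team 7–time slot 5.
The set {team 1, team 4} has only 1 neighbour ({time slot 3}), so by Hall's theorem at most 6 of the 7 teams can be matched.
That matches 6 of the 7, leaving 1 unmatched; no matching can do better.

1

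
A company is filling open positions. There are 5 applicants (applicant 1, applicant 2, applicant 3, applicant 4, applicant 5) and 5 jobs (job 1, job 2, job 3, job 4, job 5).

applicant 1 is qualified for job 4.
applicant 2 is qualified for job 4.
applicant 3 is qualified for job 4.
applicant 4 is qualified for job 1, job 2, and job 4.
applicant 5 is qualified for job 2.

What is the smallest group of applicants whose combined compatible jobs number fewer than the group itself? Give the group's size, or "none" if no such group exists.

Take S = {applicant 1, applicant 2}. Its neighbourhood is {job 4}, so |N(S)| = 1 < |S| = 2.
No single vertex violates Hall's condition since each has at least one neighbour, so 2 is the minimum.

2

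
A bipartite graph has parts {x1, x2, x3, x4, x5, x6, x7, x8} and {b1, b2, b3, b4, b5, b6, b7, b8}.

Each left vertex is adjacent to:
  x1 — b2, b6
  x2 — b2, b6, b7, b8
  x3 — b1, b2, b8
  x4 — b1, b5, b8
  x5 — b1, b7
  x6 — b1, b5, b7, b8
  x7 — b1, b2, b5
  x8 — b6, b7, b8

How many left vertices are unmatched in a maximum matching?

2

A valid assignment of size 6: x1-b6, x2-b7, x3-b2, x4-b8, x5-b1, x6-b5.
The set {x1, x2, x3, x4, x5, x6, x7, x8} has only 6 neighbours ({b1, b2, b5, b6, b7, b8}), so by Hall's theorem at most 6 of the 8 left vertices can be matched.
That matches 6 of the 8, leaving 2 unmatched; no matching can do better.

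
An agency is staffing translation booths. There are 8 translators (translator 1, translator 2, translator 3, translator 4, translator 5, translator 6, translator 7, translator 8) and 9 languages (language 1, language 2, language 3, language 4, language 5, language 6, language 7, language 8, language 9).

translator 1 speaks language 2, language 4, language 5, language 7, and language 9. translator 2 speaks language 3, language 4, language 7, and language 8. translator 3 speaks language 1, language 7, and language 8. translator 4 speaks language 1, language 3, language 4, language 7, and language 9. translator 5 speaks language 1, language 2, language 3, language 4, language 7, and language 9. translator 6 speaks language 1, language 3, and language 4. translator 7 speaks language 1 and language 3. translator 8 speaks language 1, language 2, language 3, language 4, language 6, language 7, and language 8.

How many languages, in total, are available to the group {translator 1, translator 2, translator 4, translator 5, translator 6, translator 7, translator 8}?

9

The union of neighbours of {translator 1, translator 2, translator 4, translator 5, translator 6, translator 7, translator 8} is {language 1, language 2, language 3, language 4, language 5, language 6, language 7, language 8, language 9}, which has 9 elements.
Since |N(S)| = 9 ≥ |S| = 7, Hall's condition holds for this subset.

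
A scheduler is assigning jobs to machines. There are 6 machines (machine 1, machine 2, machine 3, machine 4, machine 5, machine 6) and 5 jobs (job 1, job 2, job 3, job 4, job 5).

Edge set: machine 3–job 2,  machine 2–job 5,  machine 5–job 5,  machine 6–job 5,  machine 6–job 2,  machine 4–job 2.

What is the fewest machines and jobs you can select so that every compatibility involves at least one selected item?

2

{job 2, job 5} is a vertex cover of size 2: every edge has an endpoint in this set.
No smaller cover exists because machine 2–job 5, machine 3–job 2 is a matching of size 2, and a cover must include an endpoint of each of these disjoint edges (König's theorem).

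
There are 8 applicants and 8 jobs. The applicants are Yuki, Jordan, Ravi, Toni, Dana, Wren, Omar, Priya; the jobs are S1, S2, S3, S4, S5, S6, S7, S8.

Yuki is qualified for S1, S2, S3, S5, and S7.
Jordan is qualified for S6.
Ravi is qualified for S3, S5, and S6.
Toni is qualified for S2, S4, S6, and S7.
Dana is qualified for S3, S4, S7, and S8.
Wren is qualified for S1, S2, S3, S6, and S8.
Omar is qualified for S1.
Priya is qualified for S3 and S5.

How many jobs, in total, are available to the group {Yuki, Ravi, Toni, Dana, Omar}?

8

The union of neighbours of {Yuki, Ravi, Toni, Dana, Omar} is {S1, S2, S3, S4, S5, S6, S7, S8}, which has 8 elements.
Since |N(S)| = 8 ≥ |S| = 5, Hall's condition holds for this subset.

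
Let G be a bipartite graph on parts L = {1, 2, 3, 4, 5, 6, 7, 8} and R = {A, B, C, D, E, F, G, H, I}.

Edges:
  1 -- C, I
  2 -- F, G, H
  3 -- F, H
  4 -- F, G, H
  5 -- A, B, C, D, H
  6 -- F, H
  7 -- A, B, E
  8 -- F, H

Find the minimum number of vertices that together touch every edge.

6

The 6 edges 1–C, 2–G, 3–H, 4–F, 5–A, 7–B form a matching, so any vertex cover needs at least 6 vertices (one per matched edge).
Conversely {1, 5, 7, F, G, H} meets every edge and has exactly 6 vertices, so 6 is optimal.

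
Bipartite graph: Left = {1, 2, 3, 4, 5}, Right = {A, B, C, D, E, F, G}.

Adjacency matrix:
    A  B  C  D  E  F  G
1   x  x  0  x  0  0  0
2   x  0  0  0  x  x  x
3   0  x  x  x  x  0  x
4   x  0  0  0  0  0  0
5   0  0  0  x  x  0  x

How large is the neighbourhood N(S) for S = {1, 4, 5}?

5

The union of neighbours of {1, 4, 5} is {A, B, D, E, G}, which has 5 elements.
Since |N(S)| = 5 ≥ |S| = 3, Hall's condition holds for this subset.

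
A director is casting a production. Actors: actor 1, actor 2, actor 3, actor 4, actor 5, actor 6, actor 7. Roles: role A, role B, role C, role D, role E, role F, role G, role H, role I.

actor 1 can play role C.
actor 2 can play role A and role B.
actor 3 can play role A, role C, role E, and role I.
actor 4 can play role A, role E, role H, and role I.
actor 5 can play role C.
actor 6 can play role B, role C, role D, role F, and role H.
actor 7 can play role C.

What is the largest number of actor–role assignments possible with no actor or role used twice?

For example, pair actor 1→role C, actor 2→role B, actor 3→role E, actor 4→role I, actor 6→role F.
The set {actor 1, actor 5, actor 7} has only 1 neighbour ({role C}), so by Hall's theorem at most 5 of the 7 actors can be matched.

5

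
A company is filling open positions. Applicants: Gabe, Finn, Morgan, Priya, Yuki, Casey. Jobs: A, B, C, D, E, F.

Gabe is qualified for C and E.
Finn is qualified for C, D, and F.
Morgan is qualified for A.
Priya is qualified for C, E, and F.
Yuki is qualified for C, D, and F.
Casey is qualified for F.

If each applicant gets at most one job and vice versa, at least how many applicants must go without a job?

1

A valid assignment of size 5: Gabe–C, Finn–D, Morgan–A, Priya–E, Yuki–F.
The set {Gabe, Finn, Priya, Yuki, Casey} has only 4 neighbours ({C, D, E, F}), so by Hall's theorem at most 5 of the 6 applicants can be matched.
That matches 5 of the 6, leaving 1 unmatched; no matching can do better.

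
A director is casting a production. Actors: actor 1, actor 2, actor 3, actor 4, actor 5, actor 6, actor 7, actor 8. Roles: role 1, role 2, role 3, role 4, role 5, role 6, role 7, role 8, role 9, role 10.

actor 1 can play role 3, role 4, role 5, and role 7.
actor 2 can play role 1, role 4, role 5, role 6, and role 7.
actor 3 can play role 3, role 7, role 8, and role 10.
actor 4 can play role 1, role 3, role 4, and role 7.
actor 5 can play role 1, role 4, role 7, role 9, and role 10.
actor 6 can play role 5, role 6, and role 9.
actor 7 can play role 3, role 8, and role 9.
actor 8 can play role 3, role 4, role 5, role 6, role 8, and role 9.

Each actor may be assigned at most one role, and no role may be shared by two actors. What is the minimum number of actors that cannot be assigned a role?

A valid assignment of size 8: actor 1–role 5, actor 2–role 1, actor 3–role 10, actor 4–role 3, actor 5–role 7, actor 6–role 6, actor 7–role 8, actor 8–role 9.
All 8 actors are matched, so no larger matching exists.
That matches 8 of the 8, leaving 0 unmatched; no matching can do better.

0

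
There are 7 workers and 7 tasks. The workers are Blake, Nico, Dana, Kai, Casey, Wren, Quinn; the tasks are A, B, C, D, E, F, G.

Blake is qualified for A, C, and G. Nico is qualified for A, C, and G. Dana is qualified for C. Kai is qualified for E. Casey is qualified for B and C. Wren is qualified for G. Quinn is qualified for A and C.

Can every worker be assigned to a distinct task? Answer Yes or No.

No

The set {Blake, Nico, Dana, Wren, Quinn} has only 3 neighbours ({A, C, G}), so by Hall's theorem at most 5 of the 7 workers can be matched.
Hence no matching covers every worker.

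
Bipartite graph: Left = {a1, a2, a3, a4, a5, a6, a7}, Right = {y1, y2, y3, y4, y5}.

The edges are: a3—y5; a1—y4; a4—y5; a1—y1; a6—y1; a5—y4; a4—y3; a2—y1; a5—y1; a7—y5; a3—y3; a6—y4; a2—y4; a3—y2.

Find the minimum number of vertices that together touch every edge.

A maximum matching has 5 edges (e.g. a1–y4, a2–y1, a3–y2, a4–y3, a7–y5).
By König's theorem the minimum vertex cover has the same size. One such cover is {a3, a4, a7, y1, y4}.

5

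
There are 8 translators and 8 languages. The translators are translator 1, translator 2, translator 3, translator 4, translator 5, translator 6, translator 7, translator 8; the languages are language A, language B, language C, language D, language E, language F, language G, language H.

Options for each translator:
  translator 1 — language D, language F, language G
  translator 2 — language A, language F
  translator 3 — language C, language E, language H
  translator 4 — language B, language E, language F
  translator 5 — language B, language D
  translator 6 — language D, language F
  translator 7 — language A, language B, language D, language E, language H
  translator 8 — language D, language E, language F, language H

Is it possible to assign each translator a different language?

For example, pair translator 1–language G, translator 2–language A, translator 3–language C, translator 4–language E, translator 5–language B, translator 6–language D, translator 7–language H, translator 8–language F.
All 8 translators are covered.

Yes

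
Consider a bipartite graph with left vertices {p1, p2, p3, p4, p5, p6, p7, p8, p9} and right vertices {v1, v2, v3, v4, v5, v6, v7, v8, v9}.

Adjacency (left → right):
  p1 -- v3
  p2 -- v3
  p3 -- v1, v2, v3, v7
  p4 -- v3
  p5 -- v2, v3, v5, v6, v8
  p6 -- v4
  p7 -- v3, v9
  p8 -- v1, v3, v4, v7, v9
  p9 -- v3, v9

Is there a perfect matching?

The set {p1, p2, p4, p7, p9} has only 2 neighbours ({v3, v9}), so by Hall's theorem at most 6 of the 9 left vertices can be matched.
Hence no matching covers every left vertex.

No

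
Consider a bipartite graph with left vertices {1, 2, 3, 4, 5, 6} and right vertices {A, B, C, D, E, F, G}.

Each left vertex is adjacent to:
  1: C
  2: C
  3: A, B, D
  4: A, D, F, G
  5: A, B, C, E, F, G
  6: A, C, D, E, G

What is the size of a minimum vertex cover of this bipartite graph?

A maximum matching has 5 edges (e.g. 1–C, 3–B, 4–F, 5–A, 6–G).
By König's theorem the minimum vertex cover has the same size. One such cover is {3, 4, 5, 6, C}.

5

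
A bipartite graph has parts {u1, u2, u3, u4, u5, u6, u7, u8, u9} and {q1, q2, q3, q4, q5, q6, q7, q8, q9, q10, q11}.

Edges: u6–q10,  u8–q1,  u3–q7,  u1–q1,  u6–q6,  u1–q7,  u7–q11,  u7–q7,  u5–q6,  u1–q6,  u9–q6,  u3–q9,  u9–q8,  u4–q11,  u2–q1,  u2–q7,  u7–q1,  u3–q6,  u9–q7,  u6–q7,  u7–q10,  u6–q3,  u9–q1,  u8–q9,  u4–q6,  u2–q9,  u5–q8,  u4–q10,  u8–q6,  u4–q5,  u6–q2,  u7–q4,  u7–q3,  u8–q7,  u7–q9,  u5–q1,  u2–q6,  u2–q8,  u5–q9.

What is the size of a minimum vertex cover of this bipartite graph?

The 8 edges u1–q7, u2–q1, u3–q9, u4–q11, u5–q8, u6–q3, u7–q4, u8–q6 form a matching, so any vertex cover needs at least 8 vertices (one per matched edge).
Conversely {u4, u6, u7, q1, q6, q7, q8, q9} meets every edge and has exactly 8 vertices, so 8 is optimal.

8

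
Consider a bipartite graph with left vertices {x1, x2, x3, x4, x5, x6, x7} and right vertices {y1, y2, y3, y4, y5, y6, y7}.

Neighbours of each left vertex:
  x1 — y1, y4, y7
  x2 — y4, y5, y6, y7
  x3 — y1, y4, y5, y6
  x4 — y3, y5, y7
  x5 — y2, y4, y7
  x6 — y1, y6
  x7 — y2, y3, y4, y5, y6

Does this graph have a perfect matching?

A valid assignment of size 7: x1–y7, x2–y5, x3–y4, x4–y3, x5–y2, x6–y1, x7–y6.
All 7 left vertices are covered.

Yes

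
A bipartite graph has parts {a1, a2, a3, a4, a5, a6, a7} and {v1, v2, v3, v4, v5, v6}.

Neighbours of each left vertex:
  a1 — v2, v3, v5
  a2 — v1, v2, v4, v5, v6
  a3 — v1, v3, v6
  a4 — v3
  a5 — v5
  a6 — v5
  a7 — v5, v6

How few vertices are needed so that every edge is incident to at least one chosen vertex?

6

A maximum matching has 6 edges (e.g. a1–v2, a2–v4, a3–v1, a4–v3, a5–v5, a7–v6).
By König's theorem the minimum vertex cover has the same size. One such cover is {a1, a2, a3, a4, a7, v5}.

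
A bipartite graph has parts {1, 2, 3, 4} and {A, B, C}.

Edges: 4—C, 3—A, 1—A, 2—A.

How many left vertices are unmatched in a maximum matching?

For example, pair 1→A, 4→C.
The set {1, 2, 3} has only 1 neighbour ({A}), so by Hall's theorem at most 2 of the 4 left vertices can be matched.
That matches 2 of the 4, leaving 2 unmatched; no matching can do better.

2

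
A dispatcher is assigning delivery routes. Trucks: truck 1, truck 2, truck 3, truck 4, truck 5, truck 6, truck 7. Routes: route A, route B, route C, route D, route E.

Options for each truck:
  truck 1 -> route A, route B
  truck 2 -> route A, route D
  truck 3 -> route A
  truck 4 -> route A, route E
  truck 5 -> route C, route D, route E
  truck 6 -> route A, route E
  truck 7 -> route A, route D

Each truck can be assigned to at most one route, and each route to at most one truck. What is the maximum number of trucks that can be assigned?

5

For example, pair truck 1–route B, truck 2–route D, truck 3–route A, truck 4–route E, truck 5–route C.
The set {truck 2, truck 3, truck 4, truck 6, truck 7} has only 3 neighbours ({route A, route D, route E}), so by Hall's theorem at most 5 of the 7 trucks can be matched.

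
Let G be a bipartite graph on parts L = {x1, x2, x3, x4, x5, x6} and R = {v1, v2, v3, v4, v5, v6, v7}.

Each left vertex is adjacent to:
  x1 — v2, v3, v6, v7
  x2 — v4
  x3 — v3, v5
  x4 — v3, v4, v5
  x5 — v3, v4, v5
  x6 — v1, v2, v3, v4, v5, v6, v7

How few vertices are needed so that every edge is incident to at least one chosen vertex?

5

The 5 edges x1–v7, x2–v4, x3–v5, x4–v3, x6–v2 form a matching, so any vertex cover needs at least 5 vertices (one per matched edge).
Conversely {x1, x6, v3, v4, v5} meets every edge and has exactly 5 vertices, so 5 is optimal.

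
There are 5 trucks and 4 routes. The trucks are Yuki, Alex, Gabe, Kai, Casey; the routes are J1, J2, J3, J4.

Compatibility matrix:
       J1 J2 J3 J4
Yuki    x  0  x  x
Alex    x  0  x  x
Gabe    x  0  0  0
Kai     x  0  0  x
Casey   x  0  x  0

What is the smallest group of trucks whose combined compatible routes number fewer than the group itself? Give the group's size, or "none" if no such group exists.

4

Take S = {Yuki, Alex, Gabe, Kai}. Its neighbourhood is {J1, J3, J4}, so |N(S)| = 3 < |S| = 4.
Every subset of size less than 4 has at least as many neighbours as members, so 4 is the minimum.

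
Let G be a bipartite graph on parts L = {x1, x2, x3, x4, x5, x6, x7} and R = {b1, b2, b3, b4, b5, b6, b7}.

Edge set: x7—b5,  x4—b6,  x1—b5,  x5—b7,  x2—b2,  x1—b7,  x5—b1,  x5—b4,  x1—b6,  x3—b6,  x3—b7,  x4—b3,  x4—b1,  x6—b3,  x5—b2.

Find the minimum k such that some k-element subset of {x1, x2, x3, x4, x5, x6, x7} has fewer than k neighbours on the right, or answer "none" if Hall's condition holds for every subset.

none

A matching saturating every left vertex exists, for instance x1→b6, x2→b2, x3→b7, x4→b1, x5→b4, x6→b3, x7→b5.
By Hall's marriage theorem, this means |N(S)| ≥ |S| for every subset S, so no violating subset exists.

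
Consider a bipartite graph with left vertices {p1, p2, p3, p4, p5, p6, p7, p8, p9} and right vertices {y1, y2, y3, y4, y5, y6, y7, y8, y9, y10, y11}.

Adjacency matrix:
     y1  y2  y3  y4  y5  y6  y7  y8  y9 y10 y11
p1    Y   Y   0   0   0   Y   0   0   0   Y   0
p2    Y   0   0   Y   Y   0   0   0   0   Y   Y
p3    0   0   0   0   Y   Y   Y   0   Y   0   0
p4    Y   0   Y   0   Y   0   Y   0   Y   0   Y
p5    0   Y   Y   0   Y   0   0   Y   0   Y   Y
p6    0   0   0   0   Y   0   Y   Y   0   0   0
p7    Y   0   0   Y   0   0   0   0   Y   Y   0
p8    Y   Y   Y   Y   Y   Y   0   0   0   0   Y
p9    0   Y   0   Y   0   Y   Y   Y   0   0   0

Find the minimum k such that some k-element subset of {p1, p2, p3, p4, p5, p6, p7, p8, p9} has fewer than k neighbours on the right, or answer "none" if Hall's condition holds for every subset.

none

A matching saturating every left vertex exists, for instance p1→y10, p2→y11, p3→y6, p4→y3, p5→y8, p6→y5, p7→y1, p8→y4, p9→y7.
By Hall's marriage theorem, this means |N(S)| ≥ |S| for every subset S, so no violating subset exists.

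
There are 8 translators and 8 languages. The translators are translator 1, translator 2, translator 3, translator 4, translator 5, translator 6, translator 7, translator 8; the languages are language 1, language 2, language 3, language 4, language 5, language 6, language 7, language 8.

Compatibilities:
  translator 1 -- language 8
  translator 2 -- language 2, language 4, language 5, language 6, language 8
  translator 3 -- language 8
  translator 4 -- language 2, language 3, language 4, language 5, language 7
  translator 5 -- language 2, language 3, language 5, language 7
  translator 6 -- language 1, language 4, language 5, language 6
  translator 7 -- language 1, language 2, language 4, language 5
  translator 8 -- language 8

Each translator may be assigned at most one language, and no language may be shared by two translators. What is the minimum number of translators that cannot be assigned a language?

2

For example, pair translator 1→language 8, translator 2→language 6, translator 4→language 7, translator 5→language 3, translator 6→language 4, translator 7→language 2.
The set {translator 1, translator 3, translator 8} has only 1 neighbour ({language 8}), so by Hall's theorem at most 6 of the 8 translators can be matched.
That matches 6 of the 8, leaving 2 unmatched; no matching can do better.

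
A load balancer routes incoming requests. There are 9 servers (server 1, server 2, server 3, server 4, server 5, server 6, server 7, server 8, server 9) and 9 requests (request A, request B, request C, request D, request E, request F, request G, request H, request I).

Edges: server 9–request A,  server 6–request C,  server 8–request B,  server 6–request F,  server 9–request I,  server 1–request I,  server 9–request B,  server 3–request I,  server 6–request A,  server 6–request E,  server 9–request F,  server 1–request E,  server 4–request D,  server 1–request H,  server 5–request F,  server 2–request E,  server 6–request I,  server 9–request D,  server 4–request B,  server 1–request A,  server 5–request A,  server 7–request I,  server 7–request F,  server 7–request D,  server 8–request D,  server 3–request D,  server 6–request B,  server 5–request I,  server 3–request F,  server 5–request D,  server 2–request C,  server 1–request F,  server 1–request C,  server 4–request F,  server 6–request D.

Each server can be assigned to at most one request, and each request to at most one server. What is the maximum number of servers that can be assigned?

A valid assignment of size 8: server 1–request H, server 2–request C, server 3–request I, server 4–request B, server 5–request A, server 6–request E, server 7–request F, server 8–request D.
The set {server 3, server 4, server 5, server 7, server 8, server 9} has only 5 neighbours ({request A, request B, request D, request F, request I}), so by Hall's theorem at most 8 of the 9 servers can be matched.

8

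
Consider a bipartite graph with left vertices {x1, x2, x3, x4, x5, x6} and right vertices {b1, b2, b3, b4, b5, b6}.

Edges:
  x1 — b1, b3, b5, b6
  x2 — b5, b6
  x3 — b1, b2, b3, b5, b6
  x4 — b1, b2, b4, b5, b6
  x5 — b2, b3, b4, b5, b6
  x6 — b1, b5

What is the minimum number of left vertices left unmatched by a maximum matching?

For example, pair x1–b3, x2–b6, x3–b2, x4–b1, x5–b4, x6–b5.
This saturates every left vertex, so 6 is the maximum.
That matches 6 of the 6, leaving 0 unmatched; no matching can do better.

0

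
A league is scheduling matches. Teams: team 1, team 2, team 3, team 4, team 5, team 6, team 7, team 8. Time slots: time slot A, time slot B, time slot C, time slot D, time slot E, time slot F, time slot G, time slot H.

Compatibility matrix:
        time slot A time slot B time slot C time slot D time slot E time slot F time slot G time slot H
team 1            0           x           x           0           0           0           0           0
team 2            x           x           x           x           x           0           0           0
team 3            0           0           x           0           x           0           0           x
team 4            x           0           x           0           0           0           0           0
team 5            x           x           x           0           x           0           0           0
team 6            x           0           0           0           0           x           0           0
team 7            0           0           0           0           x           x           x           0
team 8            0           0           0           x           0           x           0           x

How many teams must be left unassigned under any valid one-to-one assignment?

0

One maximum matching: team 1→time slot B, team 2→time slot D, team 3→time slot H, team 4→time slot C, team 5→time slot E, team 6→time slot A, team 7→time slot G, team 8→time slot F.
This saturates every team, so 8 is the maximum.
That matches 8 of the 8, leaving 0 unmatched; no matching can do better.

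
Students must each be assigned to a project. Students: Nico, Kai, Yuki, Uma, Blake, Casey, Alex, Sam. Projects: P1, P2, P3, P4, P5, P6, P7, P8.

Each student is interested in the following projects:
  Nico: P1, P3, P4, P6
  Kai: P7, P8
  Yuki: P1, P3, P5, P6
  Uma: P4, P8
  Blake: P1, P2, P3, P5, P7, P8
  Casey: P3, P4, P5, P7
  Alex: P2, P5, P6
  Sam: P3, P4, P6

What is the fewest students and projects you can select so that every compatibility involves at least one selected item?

8

{Nico, Kai, Yuki, Uma, Blake, Casey, Alex, Sam} is a vertex cover of size 8: every edge has an endpoint in this set.
No smaller cover exists because Nico–P1, Kai–P8, Yuki–P5, Uma–P4, Blake–P3, Casey–P7, Alex–P2, Sam–P6 is a matching of size 8, and a cover must include an endpoint of each of these disjoint edges (König's theorem).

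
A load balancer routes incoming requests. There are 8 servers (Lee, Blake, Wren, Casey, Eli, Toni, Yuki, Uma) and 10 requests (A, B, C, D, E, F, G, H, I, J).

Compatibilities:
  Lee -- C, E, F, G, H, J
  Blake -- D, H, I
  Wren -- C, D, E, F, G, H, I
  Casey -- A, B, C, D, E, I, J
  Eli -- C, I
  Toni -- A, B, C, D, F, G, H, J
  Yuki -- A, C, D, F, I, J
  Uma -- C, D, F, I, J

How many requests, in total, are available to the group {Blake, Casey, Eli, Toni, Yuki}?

10

The union of neighbours of {Blake, Casey, Eli, Toni, Yuki} is {A, B, C, D, E, F, G, H, I, J}, which has 10 elements.
Since |N(S)| = 10 ≥ |S| = 5, Hall's condition holds for this subset.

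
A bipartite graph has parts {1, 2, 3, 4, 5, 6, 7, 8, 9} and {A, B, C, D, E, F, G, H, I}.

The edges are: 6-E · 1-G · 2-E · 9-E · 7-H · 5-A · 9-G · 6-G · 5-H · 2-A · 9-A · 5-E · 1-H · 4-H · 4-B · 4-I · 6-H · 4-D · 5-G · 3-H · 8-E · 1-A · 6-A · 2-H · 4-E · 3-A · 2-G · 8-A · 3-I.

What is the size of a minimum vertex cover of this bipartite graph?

The 6 edges 1–H, 2–A, 3–I, 4–B, 5–G, 6–E form a matching, so any vertex cover needs at least 6 vertices (one per matched edge).
Conversely {3, 4, A, E, G, H} meets every edge and has exactly 6 vertices, so 6 is optimal.

6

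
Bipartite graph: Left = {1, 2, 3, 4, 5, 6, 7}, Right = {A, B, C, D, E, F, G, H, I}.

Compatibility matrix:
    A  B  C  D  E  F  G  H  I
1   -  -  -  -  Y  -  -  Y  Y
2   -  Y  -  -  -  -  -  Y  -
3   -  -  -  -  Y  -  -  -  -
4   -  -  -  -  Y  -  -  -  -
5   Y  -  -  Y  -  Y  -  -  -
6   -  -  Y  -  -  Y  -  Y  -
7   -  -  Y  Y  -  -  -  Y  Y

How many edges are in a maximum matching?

6

A valid assignment of size 6: 1-H, 2-B, 3-E, 5-D, 6-F, 7-C.
The set {3, 4} has only 1 neighbour ({E}), so by Hall's theorem at most 6 of the 7 left vertices can be matched.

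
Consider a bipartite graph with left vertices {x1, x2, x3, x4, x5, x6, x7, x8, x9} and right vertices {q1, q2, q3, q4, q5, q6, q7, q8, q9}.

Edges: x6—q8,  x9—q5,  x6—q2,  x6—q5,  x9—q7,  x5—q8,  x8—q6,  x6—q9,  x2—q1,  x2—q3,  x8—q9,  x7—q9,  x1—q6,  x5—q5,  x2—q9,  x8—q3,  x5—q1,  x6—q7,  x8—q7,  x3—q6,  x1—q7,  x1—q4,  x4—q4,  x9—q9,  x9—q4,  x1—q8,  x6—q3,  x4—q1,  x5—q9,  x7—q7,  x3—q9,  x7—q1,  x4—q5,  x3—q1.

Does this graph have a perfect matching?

Yes

For example, pair x1–q7, x2–q3, x3–q1, x4–q4, x5–q8, x6–q2, x7–q9, x8–q6, x9–q5.
All 9 left vertices are covered.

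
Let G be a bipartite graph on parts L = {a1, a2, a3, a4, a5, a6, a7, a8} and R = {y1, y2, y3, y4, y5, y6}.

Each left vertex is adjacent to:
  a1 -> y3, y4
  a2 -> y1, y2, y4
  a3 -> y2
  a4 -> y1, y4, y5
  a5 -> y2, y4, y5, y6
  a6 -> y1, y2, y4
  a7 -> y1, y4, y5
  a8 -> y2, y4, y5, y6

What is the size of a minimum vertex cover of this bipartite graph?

{a1, y1, y2, y4, y5, y6} is a vertex cover of size 6: every edge has an endpoint in this set.
No smaller cover exists because a1–y3, a2–y4, a3–y2, a4–y5, a5–y6, a6–y1 is a matching of size 6, and a cover must include an endpoint of each of these disjoint edges (König's theorem).

6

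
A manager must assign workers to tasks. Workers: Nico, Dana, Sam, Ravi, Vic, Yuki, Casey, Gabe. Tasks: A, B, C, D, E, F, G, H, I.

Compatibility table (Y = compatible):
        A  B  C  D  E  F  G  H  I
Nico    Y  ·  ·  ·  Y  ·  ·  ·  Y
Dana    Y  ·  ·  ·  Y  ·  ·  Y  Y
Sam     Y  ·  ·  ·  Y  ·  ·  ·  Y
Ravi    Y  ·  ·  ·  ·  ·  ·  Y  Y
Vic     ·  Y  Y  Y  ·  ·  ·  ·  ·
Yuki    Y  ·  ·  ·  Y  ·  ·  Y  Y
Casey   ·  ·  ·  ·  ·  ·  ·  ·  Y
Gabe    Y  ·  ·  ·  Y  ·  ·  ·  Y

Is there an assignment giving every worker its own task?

No

The set {Nico, Dana, Sam, Ravi, Yuki, Casey, Gabe} has only 4 neighbours ({A, E, H, I}), so by Hall's theorem at most 5 of the 8 workers can be matched.
Hence no matching covers every worker.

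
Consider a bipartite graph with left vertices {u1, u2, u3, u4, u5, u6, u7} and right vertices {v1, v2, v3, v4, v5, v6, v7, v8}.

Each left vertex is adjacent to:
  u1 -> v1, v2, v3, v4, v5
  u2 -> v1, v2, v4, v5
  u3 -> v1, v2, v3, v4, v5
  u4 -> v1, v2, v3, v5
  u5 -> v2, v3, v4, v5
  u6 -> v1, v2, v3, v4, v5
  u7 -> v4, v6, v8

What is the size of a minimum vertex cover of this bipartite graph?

6

The 6 edges u1–v4, u2–v5, u3–v3, u4–v1, u5–v2, u7–v6 form a matching, so any vertex cover needs at least 6 vertices (one per matched edge).
Conversely {u7, v1, v2, v3, v4, v5} meets every edge and has exactly 6 vertices, so 6 is optimal.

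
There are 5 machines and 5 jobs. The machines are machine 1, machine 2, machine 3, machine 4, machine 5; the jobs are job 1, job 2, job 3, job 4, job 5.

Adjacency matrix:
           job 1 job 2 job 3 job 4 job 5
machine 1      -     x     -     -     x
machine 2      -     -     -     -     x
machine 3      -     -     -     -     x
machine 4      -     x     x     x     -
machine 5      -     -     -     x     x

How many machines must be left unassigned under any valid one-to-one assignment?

1

One maximum matching: machine 1→job 2, machine 2→job 5, machine 4→job 3, machine 5→job 4.
The set {machine 2, machine 3} has only 1 neighbour ({job 5}), so by Hall's theorem at most 4 of the 5 machines can be matched.
That matches 4 of the 5, leaving 1 unmatched; no matching can do better.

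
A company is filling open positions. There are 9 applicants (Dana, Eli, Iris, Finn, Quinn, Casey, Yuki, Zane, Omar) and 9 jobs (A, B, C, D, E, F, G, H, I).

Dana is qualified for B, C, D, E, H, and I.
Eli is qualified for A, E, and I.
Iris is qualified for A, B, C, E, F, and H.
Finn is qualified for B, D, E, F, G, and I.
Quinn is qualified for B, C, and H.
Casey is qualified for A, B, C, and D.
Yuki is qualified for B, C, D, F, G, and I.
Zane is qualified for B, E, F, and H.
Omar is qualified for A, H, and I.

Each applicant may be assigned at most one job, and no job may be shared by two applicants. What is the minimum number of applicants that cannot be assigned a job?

A valid assignment of size 9: Dana-H, Eli-E, Iris-A, Finn-F, Quinn-C, Casey-D, Yuki-G, Zane-B, Omar-I.
This saturates every applicant, so 9 is the maximum.
That matches 9 of the 9, leaving 0 unmatched; no matching can do better.

0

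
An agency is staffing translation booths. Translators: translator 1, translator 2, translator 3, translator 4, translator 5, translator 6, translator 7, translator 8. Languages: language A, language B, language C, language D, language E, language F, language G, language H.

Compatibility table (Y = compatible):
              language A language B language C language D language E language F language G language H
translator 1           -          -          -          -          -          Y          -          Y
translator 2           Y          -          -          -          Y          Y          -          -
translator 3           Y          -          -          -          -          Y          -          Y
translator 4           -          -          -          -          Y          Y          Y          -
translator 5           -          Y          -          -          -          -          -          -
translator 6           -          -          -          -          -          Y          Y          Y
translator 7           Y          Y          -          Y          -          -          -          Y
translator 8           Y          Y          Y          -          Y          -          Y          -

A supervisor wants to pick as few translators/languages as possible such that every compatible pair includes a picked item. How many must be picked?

8

{translator 1, translator 2, translator 3, translator 4, translator 5, translator 6, translator 7, translator 8} is a vertex cover of size 8: every edge has an endpoint in this set.
No smaller cover exists because translator 1–language H, translator 2–language E, translator 3–language A, translator 4–language G, translator 5–language B, translator 6–language F, translator 7–language D, translator 8–language C is a matching of size 8, and a cover must include an endpoint of each of these disjoint edges (König's theorem).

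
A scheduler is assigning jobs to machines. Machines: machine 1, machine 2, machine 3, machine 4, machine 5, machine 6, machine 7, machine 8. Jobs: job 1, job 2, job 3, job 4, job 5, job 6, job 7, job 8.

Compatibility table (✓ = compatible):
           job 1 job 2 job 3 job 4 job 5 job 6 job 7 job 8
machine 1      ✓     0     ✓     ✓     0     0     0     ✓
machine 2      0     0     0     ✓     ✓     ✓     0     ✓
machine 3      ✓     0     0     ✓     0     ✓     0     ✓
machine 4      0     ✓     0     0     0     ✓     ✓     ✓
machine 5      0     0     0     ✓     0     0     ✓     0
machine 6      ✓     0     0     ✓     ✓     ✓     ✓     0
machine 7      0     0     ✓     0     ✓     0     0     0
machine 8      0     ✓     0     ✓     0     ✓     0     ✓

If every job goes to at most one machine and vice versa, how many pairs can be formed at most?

8

For example, pair machine 1→job 3, machine 2→job 8, machine 3→job 1, machine 4→job 6, machine 5→job 4, machine 6→job 7, machine 7→job 5, machine 8→job 2.
All 8 machines are matched, so no larger matching exists.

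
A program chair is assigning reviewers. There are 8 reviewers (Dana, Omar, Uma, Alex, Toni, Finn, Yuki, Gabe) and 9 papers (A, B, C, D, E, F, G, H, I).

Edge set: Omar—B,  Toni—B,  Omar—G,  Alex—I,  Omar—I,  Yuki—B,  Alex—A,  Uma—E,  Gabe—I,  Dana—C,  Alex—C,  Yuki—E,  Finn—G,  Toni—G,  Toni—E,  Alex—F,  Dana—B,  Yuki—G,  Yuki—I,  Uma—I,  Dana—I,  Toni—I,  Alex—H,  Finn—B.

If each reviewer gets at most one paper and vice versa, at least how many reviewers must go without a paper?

2

One maximum matching: Dana–C, Omar–G, Uma–I, Alex–A, Toni–E, Finn–B.
The set {Omar, Uma, Toni, Finn, Yuki, Gabe} has only 4 neighbours ({B, E, G, I}), so by Hall's theorem at most 6 of the 8 reviewers can be matched.
That matches 6 of the 8, leaving 2 unmatched; no matching can do better.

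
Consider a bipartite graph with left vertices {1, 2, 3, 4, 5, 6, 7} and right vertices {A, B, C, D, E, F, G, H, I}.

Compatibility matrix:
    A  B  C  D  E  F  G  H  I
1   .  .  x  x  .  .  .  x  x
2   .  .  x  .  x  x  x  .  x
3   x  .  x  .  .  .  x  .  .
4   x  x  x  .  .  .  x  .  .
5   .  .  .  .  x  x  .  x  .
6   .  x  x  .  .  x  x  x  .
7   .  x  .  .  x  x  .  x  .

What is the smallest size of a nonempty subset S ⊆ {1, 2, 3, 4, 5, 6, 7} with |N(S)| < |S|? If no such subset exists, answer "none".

none

A matching saturating every left vertex exists, for instance 1→D, 2→G, 3→A, 4→C, 5→E, 6→B, 7→H.
By Hall's marriage theorem, this means |N(S)| ≥ |S| for every subset S, so no violating subset exists.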